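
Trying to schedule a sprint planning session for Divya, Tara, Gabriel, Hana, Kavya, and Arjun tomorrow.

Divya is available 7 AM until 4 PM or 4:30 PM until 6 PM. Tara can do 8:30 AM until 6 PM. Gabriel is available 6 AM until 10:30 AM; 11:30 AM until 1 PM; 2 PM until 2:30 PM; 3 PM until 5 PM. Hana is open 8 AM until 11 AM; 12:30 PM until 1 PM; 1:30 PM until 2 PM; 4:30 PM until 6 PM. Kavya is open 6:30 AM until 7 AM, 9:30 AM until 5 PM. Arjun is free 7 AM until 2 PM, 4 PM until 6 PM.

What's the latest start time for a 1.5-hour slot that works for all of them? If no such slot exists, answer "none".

none

Divya ∩ Tara: 08:30-16:00, 16:30-18:00.
Divya ∩ Tara ∩ Gabriel: 08:30-10:30, 11:30-13:00, 14:00-14:30, 15:00-16:00, 16:30-17:00.
Divya ∩ Tara ∩ Gabriel ∩ Hana: 08:30-10:30, 12:30-13:00, 16:30-17:00.
Divya ∩ Tara ∩ Gabriel ∩ Hana ∩ Kavya: 09:30-10:30, 12:30-13:00, 16:30-17:00.
Divya ∩ Tara ∩ Gabriel ∩ Hana ∩ Kavya ∩ Arjun: 09:30-10:30, 12:30-13:00, 16:30-17:00.
No common window is at least 90 minutes long.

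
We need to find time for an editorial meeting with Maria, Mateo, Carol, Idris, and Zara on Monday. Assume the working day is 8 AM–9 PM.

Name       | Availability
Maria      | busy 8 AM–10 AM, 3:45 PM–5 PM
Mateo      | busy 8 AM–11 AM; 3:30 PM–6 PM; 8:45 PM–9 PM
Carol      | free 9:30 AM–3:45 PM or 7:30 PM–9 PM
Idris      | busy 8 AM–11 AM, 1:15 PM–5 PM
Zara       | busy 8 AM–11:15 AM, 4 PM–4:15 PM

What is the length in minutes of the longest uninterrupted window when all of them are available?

Maria free: 10:00-15:45, 17:00-21:00 (invert busy blocks within the working day).
Mateo free: 11:00-15:30, 18:00-20:45 (invert busy blocks within the working day).
Carol free: 09:30-15:45, 19:30-21:00.
Idris free: 11:00-13:15, 17:00-21:00 (invert busy blocks within the working day).
Zara free: 11:15-16:00, 16:15-21:00 (invert busy blocks within the working day).
Maria ∩ Mateo: 11:00-15:30, 18:00-20:45.
Maria ∩ Mateo ∩ Carol: 11:00-15:30, 19:30-20:45.
Maria ∩ Mateo ∩ Carol ∩ Idris: 11:00-13:15, 19:30-20:45.
Maria ∩ Mateo ∩ Carol ∩ Idris ∩ Zara: 11:15-13:15, 19:30-20:45.
So the common availability across everyone is 11:15-13:15, 19:30-20:45.
The longest is 11:15-13:15 at 120 minutes.

120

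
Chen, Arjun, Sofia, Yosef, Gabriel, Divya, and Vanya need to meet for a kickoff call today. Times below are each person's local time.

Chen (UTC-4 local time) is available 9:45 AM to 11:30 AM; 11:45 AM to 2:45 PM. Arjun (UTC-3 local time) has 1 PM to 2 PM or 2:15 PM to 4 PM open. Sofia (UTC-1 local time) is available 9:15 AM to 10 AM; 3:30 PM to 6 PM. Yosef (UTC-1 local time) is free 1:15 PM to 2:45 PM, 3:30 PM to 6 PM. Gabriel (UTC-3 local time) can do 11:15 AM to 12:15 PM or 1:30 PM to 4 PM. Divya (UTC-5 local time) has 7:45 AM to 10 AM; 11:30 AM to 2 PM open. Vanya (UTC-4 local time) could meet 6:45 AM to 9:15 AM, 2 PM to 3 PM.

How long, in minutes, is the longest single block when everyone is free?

45

Chen in UTC: 13:45-15:30, 15:45-18:45 (add 4h to convert from UTC-4).
Arjun in UTC: 16:00-17:00, 17:15-19:00 (add 3h to convert from UTC-3).
Sofia in UTC: 10:15-11:00, 16:30-19:00 (add 1h to convert from UTC-1).
Yosef in UTC: 14:15-15:45, 16:30-19:00 (add 1h to convert from UTC-1).
Gabriel in UTC: 14:15-15:15, 16:30-19:00 (add 3h to convert from UTC-3).
Divya in UTC: 12:45-15:00, 16:30-19:00 (add 5h to convert from UTC-5).
Vanya in UTC: 10:45-13:15, 18:00-19:00 (add 4h to convert from UTC-4).
Chen ∩ Arjun: 16:00-17:00, 17:15-18:45.
Chen ∩ Arjun ∩ Sofia: 16:30-17:00, 17:15-18:45.
Chen ∩ Arjun ∩ Sofia ∩ Yosef: 16:30-17:00, 17:15-18:45.
Chen ∩ Arjun ∩ Sofia ∩ Yosef ∩ Gabriel: 16:30-17:00, 17:15-18:45.
Chen ∩ Arjun ∩ Sofia ∩ Yosef ∩ Gabriel ∩ Divya: 16:30-17:00, 17:15-18:45.
Chen ∩ Arjun ∩ Sofia ∩ Yosef ∩ Gabriel ∩ Divya ∩ Vanya: 18:00-18:45.
The longest is 18:00-18:45 at 45 minutes.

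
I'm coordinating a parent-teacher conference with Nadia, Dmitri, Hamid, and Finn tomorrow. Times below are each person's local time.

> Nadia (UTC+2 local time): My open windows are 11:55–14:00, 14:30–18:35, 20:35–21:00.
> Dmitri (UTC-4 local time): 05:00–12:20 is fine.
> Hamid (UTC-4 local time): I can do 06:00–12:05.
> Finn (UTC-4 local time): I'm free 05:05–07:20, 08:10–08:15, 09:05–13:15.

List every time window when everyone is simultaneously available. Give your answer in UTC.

10:00-11:20, 13:05-16:05

Nadia in UTC: 09:55-12:00, 12:30-16:35, 18:35-19:00 (subtract 2h to convert from UTC+2).
Dmitri in UTC: 09:00-16:20 (add 4h to convert from UTC-4).
Hamid in UTC: 10:00-16:05 (add 4h to convert from UTC-4).
Finn in UTC: 09:05-11:20, 12:10-12:15, 13:05-17:15 (add 4h to convert from UTC-4).
Nadia ∩ Dmitri: 09:55-12:00, 12:30-16:20.
Nadia ∩ Dmitri ∩ Hamid: 10:00-12:00, 12:30-16:05.
Nadia ∩ Dmitri ∩ Hamid ∩ Finn: 10:00-11:20, 13:05-16:05.
So the common availability across everyone is 10:00-11:20, 13:05-16:05.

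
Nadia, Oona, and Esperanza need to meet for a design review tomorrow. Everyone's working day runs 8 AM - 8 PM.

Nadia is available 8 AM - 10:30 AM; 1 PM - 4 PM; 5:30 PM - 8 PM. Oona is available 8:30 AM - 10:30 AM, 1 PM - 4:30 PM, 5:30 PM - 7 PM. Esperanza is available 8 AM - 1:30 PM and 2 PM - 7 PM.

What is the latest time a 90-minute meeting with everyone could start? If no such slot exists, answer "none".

Nadia ∩ Oona: 08:30-10:30, 13:00-16:00, 17:30-19:00.
Nadia ∩ Oona ∩ Esperanza: 08:30-10:30, 13:00-13:30, 14:00-16:00, 17:30-19:00.
Those are the intersection windows.
The last common window of at least 90 minutes is 17:30-19:00; a 90-minute meeting can start as late as 17:30 and still end by 19:00.

17:30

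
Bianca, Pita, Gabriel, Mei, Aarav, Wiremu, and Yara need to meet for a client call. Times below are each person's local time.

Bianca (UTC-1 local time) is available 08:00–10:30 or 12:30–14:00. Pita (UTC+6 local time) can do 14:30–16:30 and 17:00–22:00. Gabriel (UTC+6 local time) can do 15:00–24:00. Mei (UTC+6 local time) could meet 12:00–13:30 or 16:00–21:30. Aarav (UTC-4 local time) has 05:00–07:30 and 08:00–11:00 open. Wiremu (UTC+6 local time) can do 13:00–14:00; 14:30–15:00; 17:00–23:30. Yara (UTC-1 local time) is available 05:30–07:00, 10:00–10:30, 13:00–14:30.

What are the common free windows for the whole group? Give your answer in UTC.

11:00-11:30, 14:00-15:00

Bianca in UTC: 09:00-11:30, 13:30-15:00 (add 1h to convert from UTC-1).
Pita in UTC: 08:30-10:30, 11:00-16:00 (subtract 6h to convert from UTC+6).
Gabriel in UTC: 09:00-18:00 (subtract 6h to convert from UTC+6).
Mei in UTC: 06:00-07:30, 10:00-15:30 (subtract 6h to convert from UTC+6).
Aarav in UTC: 09:00-11:30, 12:00-15:00 (add 4h to convert from UTC-4).
Wiremu in UTC: 07:00-08:00, 08:30-09:00, 11:00-17:30 (subtract 6h to convert from UTC+6).
Yara in UTC: 06:30-08:00, 11:00-11:30, 14:00-15:30 (add 1h to convert from UTC-1).
Bianca ∩ Pita: 09:00-10:30, 11:00-11:30, 13:30-15:00.
Bianca ∩ Pita ∩ Gabriel: 09:00-10:30, 11:00-11:30, 13:30-15:00.
Bianca ∩ Pita ∩ Gabriel ∩ Mei: 10:00-10:30, 11:00-11:30, 13:30-15:00.
Bianca ∩ Pita ∩ Gabriel ∩ Mei ∩ Aarav: 10:00-10:30, 11:00-11:30, 13:30-15:00.
Bianca ∩ Pita ∩ Gabriel ∩ Mei ∩ Aarav ∩ Wiremu: 11:00-11:30, 13:30-15:00.
Bianca ∩ Pita ∩ Gabriel ∩ Mei ∩ Aarav ∩ Wiremu ∩ Yara: 11:00-11:30, 14:00-15:00.
Those are the intersection windows.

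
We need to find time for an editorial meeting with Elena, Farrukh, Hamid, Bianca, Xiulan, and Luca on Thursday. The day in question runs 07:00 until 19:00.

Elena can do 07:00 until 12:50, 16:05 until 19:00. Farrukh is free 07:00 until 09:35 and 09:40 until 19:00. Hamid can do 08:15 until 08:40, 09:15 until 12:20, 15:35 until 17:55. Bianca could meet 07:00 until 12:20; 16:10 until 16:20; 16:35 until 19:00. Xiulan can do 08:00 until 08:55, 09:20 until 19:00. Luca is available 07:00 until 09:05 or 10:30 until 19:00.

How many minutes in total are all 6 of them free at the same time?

Elena ∩ Farrukh: 07:00-09:35, 09:40-12:50, 16:05-19:00.
Elena ∩ Farrukh ∩ Hamid: 08:15-08:40, 09:15-09:35, 09:40-12:20, 16:05-17:55.
Elena ∩ Farrukh ∩ Hamid ∩ Bianca: 08:15-08:40, 09:15-09:35, 09:40-12:20, 16:10-16:20, 16:35-17:55.
Elena ∩ Farrukh ∩ Hamid ∩ Bianca ∩ Xiulan: 08:15-08:40, 09:20-09:35, 09:40-12:20, 16:10-16:20, 16:35-17:55.
Elena ∩ Farrukh ∩ Hamid ∩ Bianca ∩ Xiulan ∩ Luca: 08:15-08:40, 10:30-12:20, 16:10-16:20, 16:35-17:55.
So the common availability across everyone is 08:15-08:40, 10:30-12:20, 16:10-16:20, 16:35-17:55.
Summing the common windows: 25 + 110 + 10 + 80 = 225 minutes.

225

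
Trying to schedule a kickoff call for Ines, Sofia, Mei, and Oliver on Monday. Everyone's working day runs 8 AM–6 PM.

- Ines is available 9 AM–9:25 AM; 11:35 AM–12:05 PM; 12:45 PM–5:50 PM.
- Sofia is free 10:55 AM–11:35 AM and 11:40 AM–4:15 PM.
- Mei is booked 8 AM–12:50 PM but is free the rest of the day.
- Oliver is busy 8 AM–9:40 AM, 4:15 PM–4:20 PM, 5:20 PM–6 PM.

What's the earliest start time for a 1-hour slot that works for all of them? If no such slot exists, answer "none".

12:50

Ines free: 09:00-09:25, 11:35-12:05, 12:45-17:50.
Sofia free: 10:55-11:35, 11:40-16:15.
Mei free: 12:50-18:00 (invert busy blocks within the working day).
Oliver free: 09:40-16:15, 16:20-17:20 (invert busy blocks within the working day).
Ines ∩ Sofia: 11:40-12:05, 12:45-16:15.
Ines ∩ Sofia ∩ Mei: 12:50-16:15.
Ines ∩ Sofia ∩ Mei ∩ Oliver: 12:50-16:15.
The first common window of at least 60 minutes is 12:50-16:15, so the earliest start is 12:50.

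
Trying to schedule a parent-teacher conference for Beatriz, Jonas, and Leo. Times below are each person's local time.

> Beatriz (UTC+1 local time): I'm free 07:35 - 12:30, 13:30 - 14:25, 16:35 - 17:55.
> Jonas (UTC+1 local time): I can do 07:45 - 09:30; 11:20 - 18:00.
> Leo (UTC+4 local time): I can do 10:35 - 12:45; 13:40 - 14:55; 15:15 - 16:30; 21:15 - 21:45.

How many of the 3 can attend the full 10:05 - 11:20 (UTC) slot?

1

Beatriz in UTC: 06:35-11:30, 12:30-13:25, 15:35-16:55 (subtract 1h to convert from UTC+1).
Jonas in UTC: 06:45-08:30, 10:20-17:00 (subtract 1h to convert from UTC+1).
Leo in UTC: 06:35-08:45, 09:40-10:55, 11:15-12:30, 17:15-17:45 (subtract 4h to convert from UTC+4).
Beatriz can make the full 10:05-11:20 slot — that's 1.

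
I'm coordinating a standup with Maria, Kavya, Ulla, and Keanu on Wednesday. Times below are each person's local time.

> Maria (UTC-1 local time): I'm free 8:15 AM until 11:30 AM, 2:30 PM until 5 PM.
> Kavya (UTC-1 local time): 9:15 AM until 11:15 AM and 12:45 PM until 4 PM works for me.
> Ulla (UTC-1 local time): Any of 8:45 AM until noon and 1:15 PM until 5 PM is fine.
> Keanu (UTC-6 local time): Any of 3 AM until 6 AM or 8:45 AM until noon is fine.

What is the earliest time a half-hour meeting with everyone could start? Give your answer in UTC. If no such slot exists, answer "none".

Maria in UTC: 09:15-12:30, 15:30-18:00 (add 1h to convert from UTC-1).
Kavya in UTC: 10:15-12:15, 13:45-17:00 (add 1h to convert from UTC-1).
Ulla in UTC: 09:45-13:00, 14:15-18:00 (add 1h to convert from UTC-1).
Keanu in UTC: 09:00-12:00, 14:45-18:00 (add 6h to convert from UTC-6).
Maria ∩ Kavya: 10:15-12:15, 15:30-17:00.
Maria ∩ Kavya ∩ Ulla: 10:15-12:15, 15:30-17:00.
Maria ∩ Kavya ∩ Ulla ∩ Keanu: 10:15-12:00, 15:30-17:00.
Those are the intersection windows.
The first common window of at least 30 minutes is 10:15-12:00, so the earliest start is 10:15.

10:15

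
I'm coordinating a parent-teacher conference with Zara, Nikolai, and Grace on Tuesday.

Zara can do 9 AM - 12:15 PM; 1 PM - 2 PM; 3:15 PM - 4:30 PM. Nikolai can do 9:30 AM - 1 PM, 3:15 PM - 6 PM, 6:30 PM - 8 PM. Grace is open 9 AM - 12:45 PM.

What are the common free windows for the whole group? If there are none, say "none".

Zara ∩ Nikolai: 09:30-12:15, 15:15-16:30.
Zara ∩ Nikolai ∩ Grace: 09:30-12:15.

09:30-12:15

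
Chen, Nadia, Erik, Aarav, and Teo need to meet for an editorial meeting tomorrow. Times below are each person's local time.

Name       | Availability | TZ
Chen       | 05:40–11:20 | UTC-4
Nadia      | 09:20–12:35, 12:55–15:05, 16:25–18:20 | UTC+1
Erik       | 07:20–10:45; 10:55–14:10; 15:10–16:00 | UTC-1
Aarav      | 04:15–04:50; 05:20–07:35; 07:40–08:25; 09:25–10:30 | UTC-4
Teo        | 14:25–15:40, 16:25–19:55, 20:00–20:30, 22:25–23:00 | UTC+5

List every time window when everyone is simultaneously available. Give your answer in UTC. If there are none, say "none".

Chen in UTC: 09:40-15:20 (add 4h to convert from UTC-4).
Nadia in UTC: 08:20-11:35, 11:55-14:05, 15:25-17:20 (subtract 1h to convert from UTC+1).
Erik in UTC: 08:20-11:45, 11:55-15:10, 16:10-17:00 (add 1h to convert from UTC-1).
Aarav in UTC: 08:15-08:50, 09:20-11:35, 11:40-12:25, 13:25-14:30 (add 4h to convert from UTC-4).
Teo in UTC: 09:25-10:40, 11:25-14:55, 15:00-15:30, 17:25-18:00 (subtract 5h to convert from UTC+5).
Chen ∩ Nadia: 09:40-11:35, 11:55-14:05.
Chen ∩ Nadia ∩ Erik: 09:40-11:35, 11:55-14:05.
Chen ∩ Nadia ∩ Erik ∩ Aarav: 09:40-11:35, 11:55-12:25, 13:25-14:05.
Chen ∩ Nadia ∩ Erik ∩ Aarav ∩ Teo: 09:40-10:40, 11:25-11:35, 11:55-12:25, 13:25-14:05.
Those are the intersection windows.

09:40-10:40, 11:25-11:35, 11:55-12:25, 13:25-14:05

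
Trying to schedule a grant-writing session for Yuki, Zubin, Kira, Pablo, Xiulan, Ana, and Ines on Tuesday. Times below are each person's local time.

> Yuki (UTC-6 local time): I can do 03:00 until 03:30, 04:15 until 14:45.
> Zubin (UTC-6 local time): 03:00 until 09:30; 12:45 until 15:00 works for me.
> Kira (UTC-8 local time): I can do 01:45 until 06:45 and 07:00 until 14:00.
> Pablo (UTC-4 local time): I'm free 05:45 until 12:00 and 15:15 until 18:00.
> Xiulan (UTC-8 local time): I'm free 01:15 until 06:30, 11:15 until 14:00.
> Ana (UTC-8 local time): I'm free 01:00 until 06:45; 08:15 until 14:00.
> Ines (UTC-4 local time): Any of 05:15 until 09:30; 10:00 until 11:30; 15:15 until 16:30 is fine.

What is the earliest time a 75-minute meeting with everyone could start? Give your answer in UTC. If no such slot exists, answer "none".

Yuki in UTC: 09:00-09:30, 10:15-20:45 (add 6h to convert from UTC-6).
Zubin in UTC: 09:00-15:30, 18:45-21:00 (add 6h to convert from UTC-6).
Kira in UTC: 09:45-14:45, 15:00-22:00 (add 8h to convert from UTC-8).
Pablo in UTC: 09:45-16:00, 19:15-22:00 (add 4h to convert from UTC-4).
Xiulan in UTC: 09:15-14:30, 19:15-22:00 (add 8h to convert from UTC-8).
Ana in UTC: 09:00-14:45, 16:15-22:00 (add 8h to convert from UTC-8).
Ines in UTC: 09:15-13:30, 14:00-15:30, 19:15-20:30 (add 4h to convert from UTC-4).
Yuki ∩ Zubin: 09:00-09:30, 10:15-15:30, 18:45-20:45.
Yuki ∩ Zubin ∩ Kira: 10:15-14:45, 15:00-15:30, 18:45-20:45.
Yuki ∩ Zubin ∩ Kira ∩ Pablo: 10:15-14:45, 15:00-15:30, 19:15-20:45.
Yuki ∩ Zubin ∩ Kira ∩ Pablo ∩ Xiulan: 10:15-14:30, 19:15-20:45.
Yuki ∩ Zubin ∩ Kira ∩ Pablo ∩ Xiulan ∩ Ana: 10:15-14:30, 19:15-20:45.
Yuki ∩ Zubin ∩ Kira ∩ Pablo ∩ Xiulan ∩ Ana ∩ Ines: 10:15-13:30, 14:00-14:30, 19:15-20:30.
The first common window of at least 75 minutes is 10:15-13:30, so the earliest start is 10:15.

10:15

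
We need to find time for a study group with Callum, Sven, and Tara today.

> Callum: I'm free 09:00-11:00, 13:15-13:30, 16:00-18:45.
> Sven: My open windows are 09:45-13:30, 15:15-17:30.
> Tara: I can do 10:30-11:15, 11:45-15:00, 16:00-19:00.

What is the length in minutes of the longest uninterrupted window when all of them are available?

90

Callum ∩ Sven: 09:45-11:00, 13:15-13:30, 16:00-17:30.
Callum ∩ Sven ∩ Tara: 10:30-11:00, 13:15-13:30, 16:00-17:30.
So the common availability across everyone is 10:30-11:00, 13:15-13:30, 16:00-17:30.
The longest is 16:00-17:30 at 90 minutes.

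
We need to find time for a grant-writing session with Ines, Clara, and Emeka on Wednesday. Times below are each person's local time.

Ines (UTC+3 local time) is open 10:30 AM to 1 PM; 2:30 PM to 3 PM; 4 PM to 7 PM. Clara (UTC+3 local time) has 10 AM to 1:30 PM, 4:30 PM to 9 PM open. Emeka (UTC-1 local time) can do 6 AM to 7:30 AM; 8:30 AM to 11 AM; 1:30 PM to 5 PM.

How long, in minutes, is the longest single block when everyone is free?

Ines in UTC: 07:30-10:00, 11:30-12:00, 13:00-16:00 (subtract 3h to convert from UTC+3).
Clara in UTC: 07:00-10:30, 13:30-18:00 (subtract 3h to convert from UTC+3).
Emeka in UTC: 07:00-08:30, 09:30-12:00, 14:30-18:00 (add 1h to convert from UTC-1).
Ines ∩ Clara: 07:30-10:00, 13:30-16:00.
Ines ∩ Clara ∩ Emeka: 07:30-08:30, 09:30-10:00, 14:30-16:00.
So the common availability across everyone is 07:30-08:30, 09:30-10:00, 14:30-16:00.
The longest is 14:30-16:00 at 90 minutes.

90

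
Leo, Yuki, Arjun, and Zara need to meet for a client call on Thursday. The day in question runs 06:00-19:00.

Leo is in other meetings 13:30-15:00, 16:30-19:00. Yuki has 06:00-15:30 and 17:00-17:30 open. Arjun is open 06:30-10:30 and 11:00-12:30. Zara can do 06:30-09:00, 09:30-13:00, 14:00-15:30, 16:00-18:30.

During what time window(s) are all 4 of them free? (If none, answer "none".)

Leo free: 06:00-13:30, 15:00-16:30 (invert busy blocks within the working day).
Yuki free: 06:00-15:30, 17:00-17:30.
Arjun free: 06:30-10:30, 11:00-12:30.
Zara free: 06:30-09:00, 09:30-13:00, 14:00-15:30, 16:00-18:30.
Leo ∩ Yuki: 06:00-13:30, 15:00-15:30.
Leo ∩ Yuki ∩ Arjun: 06:30-10:30, 11:00-12:30.
Leo ∩ Yuki ∩ Arjun ∩ Zara: 06:30-09:00, 09:30-10:30, 11:00-12:30.
Those are the intersection windows.

06:30-09:00, 09:30-10:30, 11:00-12:30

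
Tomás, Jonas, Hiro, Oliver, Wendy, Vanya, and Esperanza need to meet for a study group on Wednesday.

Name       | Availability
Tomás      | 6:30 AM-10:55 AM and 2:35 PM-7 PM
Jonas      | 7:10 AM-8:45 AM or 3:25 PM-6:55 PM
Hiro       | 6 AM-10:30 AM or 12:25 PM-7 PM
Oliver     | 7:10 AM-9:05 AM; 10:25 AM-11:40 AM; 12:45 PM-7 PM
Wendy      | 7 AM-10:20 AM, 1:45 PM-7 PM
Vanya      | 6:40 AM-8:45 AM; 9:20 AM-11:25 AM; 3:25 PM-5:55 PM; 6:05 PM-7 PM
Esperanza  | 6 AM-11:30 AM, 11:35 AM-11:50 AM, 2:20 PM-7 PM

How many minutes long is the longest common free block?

150

Tomás ∩ Jonas: 07:10-08:45, 15:25-18:55.
Tomás ∩ Jonas ∩ Hiro: 07:10-08:45, 15:25-18:55.
Tomás ∩ Jonas ∩ Hiro ∩ Oliver: 07:10-08:45, 15:25-18:55.
Tomás ∩ Jonas ∩ Hiro ∩ Oliver ∩ Wendy: 07:10-08:45, 15:25-18:55.
Tomás ∩ Jonas ∩ Hiro ∩ Oliver ∩ Wendy ∩ Vanya: 07:10-08:45, 15:25-17:55, 18:05-18:55.
Tomás ∩ Jonas ∩ Hiro ∩ Oliver ∩ Wendy ∩ Vanya ∩ Esperanza: 07:10-08:45, 15:25-17:55, 18:05-18:55.
The longest is 15:25-17:55 at 150 minutes.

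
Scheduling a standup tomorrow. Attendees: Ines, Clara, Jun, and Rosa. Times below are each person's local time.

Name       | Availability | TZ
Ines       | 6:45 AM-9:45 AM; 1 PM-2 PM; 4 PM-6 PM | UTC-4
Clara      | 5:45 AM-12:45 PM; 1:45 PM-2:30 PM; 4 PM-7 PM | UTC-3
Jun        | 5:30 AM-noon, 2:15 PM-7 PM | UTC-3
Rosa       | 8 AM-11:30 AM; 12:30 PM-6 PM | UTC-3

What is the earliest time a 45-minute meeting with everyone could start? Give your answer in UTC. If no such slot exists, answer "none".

11:00

Ines in UTC: 10:45-13:45, 17:00-18:00, 20:00-22:00 (add 4h to convert from UTC-4).
Clara in UTC: 08:45-15:45, 16:45-17:30, 19:00-22:00 (add 3h to convert from UTC-3).
Jun in UTC: 08:30-15:00, 17:15-22:00 (add 3h to convert from UTC-3).
Rosa in UTC: 11:00-14:30, 15:30-21:00 (add 3h to convert from UTC-3).
Ines ∩ Clara: 10:45-13:45, 17:00-17:30, 20:00-22:00.
Ines ∩ Clara ∩ Jun: 10:45-13:45, 17:15-17:30, 20:00-22:00.
Ines ∩ Clara ∩ Jun ∩ Rosa: 11:00-13:45, 17:15-17:30, 20:00-21:00.
So the common availability across everyone is 11:00-13:45, 17:15-17:30, 20:00-21:00.
The first common window of at least 45 minutes is 11:00-13:45, so the earliest start is 11:00.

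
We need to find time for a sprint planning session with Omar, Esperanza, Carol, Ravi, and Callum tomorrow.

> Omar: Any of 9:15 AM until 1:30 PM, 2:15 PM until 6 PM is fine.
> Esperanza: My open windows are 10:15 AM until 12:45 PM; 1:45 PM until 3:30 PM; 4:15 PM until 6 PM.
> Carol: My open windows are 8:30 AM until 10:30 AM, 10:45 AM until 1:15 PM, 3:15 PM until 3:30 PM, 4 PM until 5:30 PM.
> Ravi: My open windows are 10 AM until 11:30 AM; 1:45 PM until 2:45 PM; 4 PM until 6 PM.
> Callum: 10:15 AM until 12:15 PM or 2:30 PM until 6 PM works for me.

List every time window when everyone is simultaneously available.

Omar ∩ Esperanza: 10:15-12:45, 14:15-15:30, 16:15-18:00.
Omar ∩ Esperanza ∩ Carol: 10:15-10:30, 10:45-12:45, 15:15-15:30, 16:15-17:30.
Omar ∩ Esperanza ∩ Carol ∩ Ravi: 10:15-10:30, 10:45-11:30, 16:15-17:30.
Omar ∩ Esperanza ∩ Carol ∩ Ravi ∩ Callum: 10:15-10:30, 10:45-11:30, 16:15-17:30.
So the common availability across everyone is 10:15-10:30, 10:45-11:30, 16:15-17:30.

10:15-10:30, 10:45-11:30, 16:15-17:30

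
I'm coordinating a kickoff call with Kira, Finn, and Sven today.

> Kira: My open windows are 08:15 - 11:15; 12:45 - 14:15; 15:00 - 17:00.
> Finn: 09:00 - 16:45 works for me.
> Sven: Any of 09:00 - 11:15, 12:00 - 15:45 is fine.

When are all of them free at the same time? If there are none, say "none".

Kira ∩ Finn: 09:00-11:15, 12:45-14:15, 15:00-16:45.
Kira ∩ Finn ∩ Sven: 09:00-11:15, 12:45-14:15, 15:00-15:45.
Those are the intersection windows.

09:00-11:15, 12:45-14:15, 15:00-15:45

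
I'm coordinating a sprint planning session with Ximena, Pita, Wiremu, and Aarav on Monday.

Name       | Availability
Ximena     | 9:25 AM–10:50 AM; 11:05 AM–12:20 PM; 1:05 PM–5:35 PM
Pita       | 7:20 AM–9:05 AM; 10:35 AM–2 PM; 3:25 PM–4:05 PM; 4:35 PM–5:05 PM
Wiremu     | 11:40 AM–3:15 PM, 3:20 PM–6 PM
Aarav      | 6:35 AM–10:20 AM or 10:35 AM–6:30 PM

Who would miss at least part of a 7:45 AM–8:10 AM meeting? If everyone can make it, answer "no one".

Wiremu, Ximena

Ximena: not fully free for 07:45-08:10. Pita: free for 07:45-08:10. Wiremu: not fully free for 07:45-08:10. Aarav: free for 07:45-08:10.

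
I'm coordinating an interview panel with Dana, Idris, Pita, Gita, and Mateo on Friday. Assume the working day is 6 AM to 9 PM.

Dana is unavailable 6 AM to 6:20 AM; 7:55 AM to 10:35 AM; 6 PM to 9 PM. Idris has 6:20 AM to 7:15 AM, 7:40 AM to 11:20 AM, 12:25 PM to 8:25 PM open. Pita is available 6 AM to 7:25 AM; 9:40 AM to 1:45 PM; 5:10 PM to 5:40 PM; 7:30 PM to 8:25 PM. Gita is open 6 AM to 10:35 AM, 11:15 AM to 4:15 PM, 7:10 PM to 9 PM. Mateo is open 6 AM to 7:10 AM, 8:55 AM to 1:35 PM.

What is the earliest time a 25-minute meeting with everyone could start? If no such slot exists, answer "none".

Dana free: 06:20-07:55, 10:35-18:00 (invert busy blocks within the working day).
Idris free: 06:20-07:15, 07:40-11:20, 12:25-20:25.
Pita free: 06:00-07:25, 09:40-13:45, 17:10-17:40, 19:30-20:25.
Gita free: 06:00-10:35, 11:15-16:15, 19:10-21:00.
Mateo free: 06:00-07:10, 08:55-13:35.
Dana ∩ Idris: 06:20-07:15, 07:40-07:55, 10:35-11:20, 12:25-18:00.
Dana ∩ Idris ∩ Pita: 06:20-07:15, 10:35-11:20, 12:25-13:45, 17:10-17:40.
Dana ∩ Idris ∩ Pita ∩ Gita: 06:20-07:15, 11:15-11:20, 12:25-13:45.
Dana ∩ Idris ∩ Pita ∩ Gita ∩ Mateo: 06:20-07:10, 11:15-11:20, 12:25-13:35.
The first common window of at least 25 minutes is 06:20-07:10, so the earliest start is 06:20.

06:20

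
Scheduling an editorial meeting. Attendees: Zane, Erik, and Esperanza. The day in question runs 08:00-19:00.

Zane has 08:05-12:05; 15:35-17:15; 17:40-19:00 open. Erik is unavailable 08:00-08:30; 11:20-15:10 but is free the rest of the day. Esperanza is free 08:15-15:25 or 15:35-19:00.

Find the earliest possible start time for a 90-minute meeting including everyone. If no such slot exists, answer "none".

Zane free: 08:05-12:05, 15:35-17:15, 17:40-19:00.
Erik free: 08:30-11:20, 15:10-19:00 (invert busy blocks within the working day).
Esperanza free: 08:15-15:25, 15:35-19:00.
Zane ∩ Erik: 08:30-11:20, 15:35-17:15, 17:40-19:00.
Zane ∩ Erik ∩ Esperanza: 08:30-11:20, 15:35-17:15, 17:40-19:00.
So the common availability across everyone is 08:30-11:20, 15:35-17:15, 17:40-19:00.
The first common window of at least 90 minutes is 08:30-11:20, so the earliest start is 08:30.

08:30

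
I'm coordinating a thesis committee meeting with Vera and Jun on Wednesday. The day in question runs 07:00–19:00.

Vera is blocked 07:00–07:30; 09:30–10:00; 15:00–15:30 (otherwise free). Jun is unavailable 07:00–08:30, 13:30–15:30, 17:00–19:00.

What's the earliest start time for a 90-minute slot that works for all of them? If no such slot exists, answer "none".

10:00

Vera free: 07:30-09:30, 10:00-15:00, 15:30-19:00 (invert busy blocks within the working day).
Jun free: 08:30-13:30, 15:30-17:00 (invert busy blocks within the working day).
Vera ∩ Jun: 08:30-09:30, 10:00-13:30, 15:30-17:00.
So the common availability across everyone is 08:30-09:30, 10:00-13:30, 15:30-17:00.
The first common window of at least 90 minutes is 10:00-13:30, so the earliest start is 10:00.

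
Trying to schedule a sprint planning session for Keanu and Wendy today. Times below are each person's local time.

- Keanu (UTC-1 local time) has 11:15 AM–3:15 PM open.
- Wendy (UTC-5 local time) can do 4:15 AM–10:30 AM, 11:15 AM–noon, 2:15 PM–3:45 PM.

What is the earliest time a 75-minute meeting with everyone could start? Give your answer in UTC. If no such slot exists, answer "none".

Keanu in UTC: 12:15-16:15 (add 1h to convert from UTC-1).
Wendy in UTC: 09:15-15:30, 16:15-17:00, 19:15-20:45 (add 5h to convert from UTC-5).
Keanu ∩ Wendy: 12:15-15:30.
Those are the intersection windows.
The first common window of at least 75 minutes is 12:15-15:30, so the earliest start is 12:15.

12:15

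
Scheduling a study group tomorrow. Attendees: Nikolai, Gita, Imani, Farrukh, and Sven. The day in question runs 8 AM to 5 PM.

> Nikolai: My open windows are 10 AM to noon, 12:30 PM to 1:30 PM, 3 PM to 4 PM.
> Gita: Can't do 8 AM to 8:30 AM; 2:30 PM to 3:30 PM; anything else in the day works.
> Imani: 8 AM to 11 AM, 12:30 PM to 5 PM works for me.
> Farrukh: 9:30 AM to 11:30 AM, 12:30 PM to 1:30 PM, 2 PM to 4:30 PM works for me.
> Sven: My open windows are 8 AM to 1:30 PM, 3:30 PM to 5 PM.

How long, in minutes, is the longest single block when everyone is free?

60

Nikolai free: 10:00-12:00, 12:30-13:30, 15:00-16:00.
Gita free: 08:30-14:30, 15:30-17:00 (invert busy blocks within the working day).
Imani free: 08:00-11:00, 12:30-17:00.
Farrukh free: 09:30-11:30, 12:30-13:30, 14:00-16:30.
Sven free: 08:00-13:30, 15:30-17:00.
Nikolai ∩ Gita: 10:00-12:00, 12:30-13:30, 15:30-16:00.
Nikolai ∩ Gita ∩ Imani: 10:00-11:00, 12:30-13:30, 15:30-16:00.
Nikolai ∩ Gita ∩ Imani ∩ Farrukh: 10:00-11:00, 12:30-13:30, 15:30-16:00.
Nikolai ∩ Gita ∩ Imani ∩ Farrukh ∩ Sven: 10:00-11:00, 12:30-13:30, 15:30-16:00.
The longest is 10:00-11:00 at 60 minutes.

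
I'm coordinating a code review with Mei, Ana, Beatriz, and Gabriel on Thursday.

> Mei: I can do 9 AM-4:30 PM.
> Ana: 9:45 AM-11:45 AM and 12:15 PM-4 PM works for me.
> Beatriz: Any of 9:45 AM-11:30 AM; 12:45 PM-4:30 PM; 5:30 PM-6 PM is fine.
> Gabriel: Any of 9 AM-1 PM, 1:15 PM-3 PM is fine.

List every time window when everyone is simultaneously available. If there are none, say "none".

Mei ∩ Ana: 09:45-11:45, 12:15-16:00.
Mei ∩ Ana ∩ Beatriz: 09:45-11:30, 12:45-16:00.
Mei ∩ Ana ∩ Beatriz ∩ Gabriel: 09:45-11:30, 12:45-13:00, 13:15-15:00.

09:45-11:30, 12:45-13:00, 13:15-15:00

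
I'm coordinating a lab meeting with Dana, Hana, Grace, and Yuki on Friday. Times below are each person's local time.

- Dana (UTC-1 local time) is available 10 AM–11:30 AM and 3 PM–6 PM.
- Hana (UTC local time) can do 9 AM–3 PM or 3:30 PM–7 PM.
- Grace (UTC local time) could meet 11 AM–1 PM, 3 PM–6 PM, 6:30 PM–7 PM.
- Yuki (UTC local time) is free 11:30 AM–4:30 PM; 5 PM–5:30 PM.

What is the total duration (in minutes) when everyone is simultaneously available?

Dana in UTC: 11:00-12:30, 16:00-19:00 (add 1h to convert from UTC-1).
Hana in UTC: 09:00-15:00, 15:30-19:00.
Grace in UTC: 11:00-13:00, 15:00-18:00, 18:30-19:00.
Yuki in UTC: 11:30-16:30, 17:00-17:30.
Dana ∩ Hana: 11:00-12:30, 16:00-19:00.
Dana ∩ Hana ∩ Grace: 11:00-12:30, 16:00-18:00, 18:30-19:00.
Dana ∩ Hana ∩ Grace ∩ Yuki: 11:30-12:30, 16:00-16:30, 17:00-17:30.
So the common availability across everyone is 11:30-12:30, 16:00-16:30, 17:00-17:30.
Summing the common windows: 60 + 30 + 30 = 120 minutes.

120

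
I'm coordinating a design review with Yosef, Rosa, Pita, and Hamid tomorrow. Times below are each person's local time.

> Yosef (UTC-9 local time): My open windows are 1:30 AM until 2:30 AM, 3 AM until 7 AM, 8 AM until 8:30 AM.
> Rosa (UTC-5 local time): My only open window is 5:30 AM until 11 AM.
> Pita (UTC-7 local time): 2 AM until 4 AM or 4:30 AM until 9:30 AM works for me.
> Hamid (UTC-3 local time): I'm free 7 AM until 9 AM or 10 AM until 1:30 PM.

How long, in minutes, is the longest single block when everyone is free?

Yosef in UTC: 10:30-11:30, 12:00-16:00, 17:00-17:30 (add 9h to convert from UTC-9).
Rosa in UTC: 10:30-16:00 (add 5h to convert from UTC-5).
Pita in UTC: 09:00-11:00, 11:30-16:30 (add 7h to convert from UTC-7).
Hamid in UTC: 10:00-12:00, 13:00-16:30 (add 3h to convert from UTC-3).
Yosef ∩ Rosa: 10:30-11:30, 12:00-16:00.
Yosef ∩ Rosa ∩ Pita: 10:30-11:00, 12:00-16:00.
Yosef ∩ Rosa ∩ Pita ∩ Hamid: 10:30-11:00, 13:00-16:00.
The longest is 13:00-16:00 at 180 minutes.

180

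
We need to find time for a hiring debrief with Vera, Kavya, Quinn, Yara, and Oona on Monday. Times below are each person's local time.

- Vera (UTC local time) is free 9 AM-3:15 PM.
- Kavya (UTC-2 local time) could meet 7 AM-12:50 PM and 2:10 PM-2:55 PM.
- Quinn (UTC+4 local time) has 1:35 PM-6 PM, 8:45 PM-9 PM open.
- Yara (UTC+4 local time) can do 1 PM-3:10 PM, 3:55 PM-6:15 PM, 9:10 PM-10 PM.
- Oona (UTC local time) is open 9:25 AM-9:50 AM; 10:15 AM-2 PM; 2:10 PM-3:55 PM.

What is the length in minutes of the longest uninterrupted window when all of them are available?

125

Vera in UTC: 09:00-15:15.
Kavya in UTC: 09:00-14:50, 16:10-16:55 (add 2h to convert from UTC-2).
Quinn in UTC: 09:35-14:00, 16:45-17:00 (subtract 4h to convert from UTC+4).
Yara in UTC: 09:00-11:10, 11:55-14:15, 17:10-18:00 (subtract 4h to convert from UTC+4).
Oona in UTC: 09:25-09:50, 10:15-14:00, 14:10-15:55.
Vera ∩ Kavya: 09:00-14:50.
Vera ∩ Kavya ∩ Quinn: 09:35-14:00.
Vera ∩ Kavya ∩ Quinn ∩ Yara: 09:35-11:10, 11:55-14:00.
Vera ∩ Kavya ∩ Quinn ∩ Yara ∩ Oona: 09:35-09:50, 10:15-11:10, 11:55-14:00.
The longest is 11:55-14:00 at 125 minutes.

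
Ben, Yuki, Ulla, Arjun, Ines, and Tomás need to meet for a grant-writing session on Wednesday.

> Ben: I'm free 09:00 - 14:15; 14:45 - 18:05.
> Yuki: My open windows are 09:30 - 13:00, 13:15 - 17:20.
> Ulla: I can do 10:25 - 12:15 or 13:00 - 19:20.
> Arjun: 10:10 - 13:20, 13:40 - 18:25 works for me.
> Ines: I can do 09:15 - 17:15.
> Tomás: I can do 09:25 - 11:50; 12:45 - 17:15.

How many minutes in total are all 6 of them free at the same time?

Ben ∩ Yuki: 09:30-13:00, 13:15-14:15, 14:45-17:20.
Ben ∩ Yuki ∩ Ulla: 10:25-12:15, 13:15-14:15, 14:45-17:20.
Ben ∩ Yuki ∩ Ulla ∩ Arjun: 10:25-12:15, 13:15-13:20, 13:40-14:15, 14:45-17:20.
Ben ∩ Yuki ∩ Ulla ∩ Arjun ∩ Ines: 10:25-12:15, 13:15-13:20, 13:40-14:15, 14:45-17:15.
Ben ∩ Yuki ∩ Ulla ∩ Arjun ∩ Ines ∩ Tomás: 10:25-11:50, 13:15-13:20, 13:40-14:15, 14:45-17:15.
Those are the intersection windows.
Summing the common windows: 85 + 5 + 35 + 150 = 275 minutes.

275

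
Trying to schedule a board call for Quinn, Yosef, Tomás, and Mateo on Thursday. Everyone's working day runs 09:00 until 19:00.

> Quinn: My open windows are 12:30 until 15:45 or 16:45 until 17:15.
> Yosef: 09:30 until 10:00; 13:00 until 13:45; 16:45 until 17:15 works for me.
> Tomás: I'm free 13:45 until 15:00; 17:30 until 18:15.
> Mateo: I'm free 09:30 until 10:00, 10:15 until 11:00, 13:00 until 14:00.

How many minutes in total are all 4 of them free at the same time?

Quinn ∩ Yosef: 13:00-13:45, 16:45-17:15.
Quinn ∩ Yosef ∩ Tomás: ∅.
Quinn ∩ Yosef ∩ Tomás ∩ Mateo: ∅.
There is no time when everyone is free.
There is no common window, so the total is 0 minutes.

0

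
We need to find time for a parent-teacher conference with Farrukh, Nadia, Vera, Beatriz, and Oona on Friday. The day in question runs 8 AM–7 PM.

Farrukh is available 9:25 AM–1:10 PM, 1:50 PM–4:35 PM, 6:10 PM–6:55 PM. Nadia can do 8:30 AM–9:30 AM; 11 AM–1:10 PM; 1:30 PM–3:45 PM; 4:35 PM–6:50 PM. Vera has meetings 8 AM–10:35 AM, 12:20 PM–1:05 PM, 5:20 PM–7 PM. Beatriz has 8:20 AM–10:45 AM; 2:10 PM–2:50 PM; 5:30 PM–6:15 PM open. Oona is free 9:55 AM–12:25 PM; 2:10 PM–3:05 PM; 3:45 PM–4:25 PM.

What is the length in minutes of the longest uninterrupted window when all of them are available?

40

Farrukh free: 09:25-13:10, 13:50-16:35, 18:10-18:55.
Nadia free: 08:30-09:30, 11:00-13:10, 13:30-15:45, 16:35-18:50.
Vera free: 10:35-12:20, 13:05-17:20 (invert busy blocks within the working day).
Beatriz free: 08:20-10:45, 14:10-14:50, 17:30-18:15.
Oona free: 09:55-12:25, 14:10-15:05, 15:45-16:25.
Farrukh ∩ Nadia: 09:25-09:30, 11:00-13:10, 13:50-15:45, 18:10-18:50.
Farrukh ∩ Nadia ∩ Vera: 11:00-12:20, 13:05-13:10, 13:50-15:45.
Farrukh ∩ Nadia ∩ Vera ∩ Beatriz: 14:10-14:50.
Farrukh ∩ Nadia ∩ Vera ∩ Beatriz ∩ Oona: 14:10-14:50.
The longest is 14:10-14:50 at 40 minutes.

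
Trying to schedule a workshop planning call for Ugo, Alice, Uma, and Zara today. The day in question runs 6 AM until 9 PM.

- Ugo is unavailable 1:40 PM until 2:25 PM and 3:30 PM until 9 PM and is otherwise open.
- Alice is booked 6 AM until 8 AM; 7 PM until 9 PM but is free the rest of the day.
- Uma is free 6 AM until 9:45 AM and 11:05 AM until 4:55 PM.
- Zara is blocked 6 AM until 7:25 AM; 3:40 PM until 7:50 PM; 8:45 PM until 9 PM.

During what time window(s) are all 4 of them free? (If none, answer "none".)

Ugo free: 06:00-13:40, 14:25-15:30 (invert busy blocks within the working day).
Alice free: 08:00-19:00 (invert busy blocks within the working day).
Uma free: 06:00-09:45, 11:05-16:55.
Zara free: 07:25-15:40, 19:50-20:45 (invert busy blocks within the working day).
Ugo ∩ Alice: 08:00-13:40, 14:25-15:30.
Ugo ∩ Alice ∩ Uma: 08:00-09:45, 11:05-13:40, 14:25-15:30.
Ugo ∩ Alice ∩ Uma ∩ Zara: 08:00-09:45, 11:05-13:40, 14:25-15:30.
Those are the intersection windows.

08:00-09:45, 11:05-13:40, 14:25-15:30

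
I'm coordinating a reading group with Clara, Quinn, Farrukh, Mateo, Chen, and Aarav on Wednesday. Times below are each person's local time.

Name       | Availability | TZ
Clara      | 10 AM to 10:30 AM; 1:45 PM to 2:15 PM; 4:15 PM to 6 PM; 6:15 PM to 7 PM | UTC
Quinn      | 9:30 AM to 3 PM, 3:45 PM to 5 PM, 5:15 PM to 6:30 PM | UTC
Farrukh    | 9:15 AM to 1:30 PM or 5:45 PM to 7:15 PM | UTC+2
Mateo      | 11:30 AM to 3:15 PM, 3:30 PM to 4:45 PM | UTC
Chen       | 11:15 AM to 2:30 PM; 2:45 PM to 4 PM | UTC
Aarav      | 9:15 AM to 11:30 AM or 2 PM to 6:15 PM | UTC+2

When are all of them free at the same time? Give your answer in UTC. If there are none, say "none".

none

Clara in UTC: 10:00-10:30, 13:45-14:15, 16:15-18:00, 18:15-19:00.
Quinn in UTC: 09:30-15:00, 15:45-17:00, 17:15-18:30.
Farrukh in UTC: 07:15-11:30, 15:45-17:15 (subtract 2h to convert from UTC+2).
Mateo in UTC: 11:30-15:15, 15:30-16:45.
Chen in UTC: 11:15-14:30, 14:45-16:00.
Aarav in UTC: 07:15-09:30, 12:00-16:15 (subtract 2h to convert from UTC+2).
Clara ∩ Quinn: 10:00-10:30, 13:45-14:15, 16:15-17:00, 17:15-18:00, 18:15-18:30.
Clara ∩ Quinn ∩ Farrukh: 10:00-10:30, 16:15-17:00.
Clara ∩ Quinn ∩ Farrukh ∩ Mateo: 16:15-16:45.
Clara ∩ Quinn ∩ Farrukh ∩ Mateo ∩ Chen: ∅.
Clara ∩ Quinn ∩ Farrukh ∩ Mateo ∩ Chen ∩ Aarav: ∅.
There is no time when everyone is free.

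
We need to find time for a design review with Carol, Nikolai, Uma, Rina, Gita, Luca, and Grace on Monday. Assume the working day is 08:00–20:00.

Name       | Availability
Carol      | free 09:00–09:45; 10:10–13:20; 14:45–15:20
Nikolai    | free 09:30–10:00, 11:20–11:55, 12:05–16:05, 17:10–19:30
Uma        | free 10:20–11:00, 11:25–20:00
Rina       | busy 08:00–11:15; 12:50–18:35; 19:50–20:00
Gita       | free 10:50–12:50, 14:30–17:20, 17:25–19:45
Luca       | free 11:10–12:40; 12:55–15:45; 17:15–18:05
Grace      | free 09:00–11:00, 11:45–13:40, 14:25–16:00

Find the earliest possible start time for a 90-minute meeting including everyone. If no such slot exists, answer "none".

Carol free: 09:00-09:45, 10:10-13:20, 14:45-15:20.
Nikolai free: 09:30-10:00, 11:20-11:55, 12:05-16:05, 17:10-19:30.
Uma free: 10:20-11:00, 11:25-20:00.
Rina free: 11:15-12:50, 18:35-19:50 (invert busy blocks within the working day).
Gita free: 10:50-12:50, 14:30-17:20, 17:25-19:45.
Luca free: 11:10-12:40, 12:55-15:45, 17:15-18:05.
Grace free: 09:00-11:00, 11:45-13:40, 14:25-16:00.
Carol ∩ Nikolai: 09:30-09:45, 11:20-11:55, 12:05-13:20, 14:45-15:20.
Carol ∩ Nikolai ∩ Uma: 11:25-11:55, 12:05-13:20, 14:45-15:20.
Carol ∩ Nikolai ∩ Uma ∩ Rina: 11:25-11:55, 12:05-12:50.
Carol ∩ Nikolai ∩ Uma ∩ Rina ∩ Gita: 11:25-11:55, 12:05-12:50.
Carol ∩ Nikolai ∩ Uma ∩ Rina ∩ Gita ∩ Luca: 11:25-11:55, 12:05-12:40.
Carol ∩ Nikolai ∩ Uma ∩ Rina ∩ Gita ∩ Luca ∩ Grace: 11:45-11:55, 12:05-12:40.
No common window is at least 90 minutes long.

none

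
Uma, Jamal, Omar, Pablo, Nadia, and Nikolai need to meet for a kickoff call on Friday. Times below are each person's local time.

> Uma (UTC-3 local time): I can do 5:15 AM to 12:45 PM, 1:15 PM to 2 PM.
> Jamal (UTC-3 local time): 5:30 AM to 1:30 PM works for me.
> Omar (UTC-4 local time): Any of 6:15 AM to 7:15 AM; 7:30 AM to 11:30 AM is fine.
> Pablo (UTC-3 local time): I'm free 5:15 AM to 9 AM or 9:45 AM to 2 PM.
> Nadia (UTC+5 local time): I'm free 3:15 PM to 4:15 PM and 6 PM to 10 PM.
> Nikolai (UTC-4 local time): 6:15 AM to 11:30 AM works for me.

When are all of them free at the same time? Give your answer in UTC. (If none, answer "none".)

10:15-11:15, 13:00-15:30

Uma in UTC: 08:15-15:45, 16:15-17:00 (add 3h to convert from UTC-3).
Jamal in UTC: 08:30-16:30 (add 3h to convert from UTC-3).
Omar in UTC: 10:15-11:15, 11:30-15:30 (add 4h to convert from UTC-4).
Pablo in UTC: 08:15-12:00, 12:45-17:00 (add 3h to convert from UTC-3).
Nadia in UTC: 10:15-11:15, 13:00-17:00 (subtract 5h to convert from UTC+5).
Nikolai in UTC: 10:15-15:30 (add 4h to convert from UTC-4).
Uma ∩ Jamal: 08:30-15:45, 16:15-16:30.
Uma ∩ Jamal ∩ Omar: 10:15-11:15, 11:30-15:30.
Uma ∩ Jamal ∩ Omar ∩ Pablo: 10:15-11:15, 11:30-12:00, 12:45-15:30.
Uma ∩ Jamal ∩ Omar ∩ Pablo ∩ Nadia: 10:15-11:15, 13:00-15:30.
Uma ∩ Jamal ∩ Omar ∩ Pablo ∩ Nadia ∩ Nikolai: 10:15-11:15, 13:00-15:30.
So the common availability across everyone is 10:15-11:15, 13:00-15:30.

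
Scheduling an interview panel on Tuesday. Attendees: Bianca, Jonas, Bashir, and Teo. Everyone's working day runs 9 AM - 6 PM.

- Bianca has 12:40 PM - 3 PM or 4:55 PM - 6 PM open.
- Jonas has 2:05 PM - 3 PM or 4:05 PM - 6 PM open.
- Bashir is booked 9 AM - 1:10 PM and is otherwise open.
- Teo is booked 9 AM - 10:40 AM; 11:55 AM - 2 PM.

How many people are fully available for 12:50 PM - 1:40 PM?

1

Bianca free: 12:40-15:00, 16:55-18:00.
Jonas free: 14:05-15:00, 16:05-18:00.
Bashir free: 13:10-18:00 (invert busy blocks within the working day).
Teo free: 10:40-11:55, 14:00-18:00 (invert busy blocks within the working day).
Bianca can make the full 12:50-13:40 slot — that's 1.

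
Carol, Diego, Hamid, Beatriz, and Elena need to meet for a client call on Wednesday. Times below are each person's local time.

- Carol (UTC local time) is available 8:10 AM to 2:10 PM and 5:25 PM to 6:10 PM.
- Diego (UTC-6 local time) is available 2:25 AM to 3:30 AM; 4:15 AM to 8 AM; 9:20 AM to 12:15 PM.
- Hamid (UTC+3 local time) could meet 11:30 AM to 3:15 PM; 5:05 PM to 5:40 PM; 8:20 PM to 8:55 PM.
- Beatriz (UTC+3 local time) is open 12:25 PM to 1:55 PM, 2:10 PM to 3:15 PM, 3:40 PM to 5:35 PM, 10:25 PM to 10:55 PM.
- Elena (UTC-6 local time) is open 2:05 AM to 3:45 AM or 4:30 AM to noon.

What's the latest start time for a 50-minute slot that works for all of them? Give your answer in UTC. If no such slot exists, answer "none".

11:25

Carol in UTC: 08:10-14:10, 17:25-18:10.
Diego in UTC: 08:25-09:30, 10:15-14:00, 15:20-18:15 (add 6h to convert from UTC-6).
Hamid in UTC: 08:30-12:15, 14:05-14:40, 17:20-17:55 (subtract 3h to convert from UTC+3).
Beatriz in UTC: 09:25-10:55, 11:10-12:15, 12:40-14:35, 19:25-19:55 (subtract 3h to convert from UTC+3).
Elena in UTC: 08:05-09:45, 10:30-18:00 (add 6h to convert from UTC-6).
Carol ∩ Diego: 08:25-09:30, 10:15-14:00, 17:25-18:10.
Carol ∩ Diego ∩ Hamid: 08:30-09:30, 10:15-12:15, 17:25-17:55.
Carol ∩ Diego ∩ Hamid ∩ Beatriz: 09:25-09:30, 10:15-10:55, 11:10-12:15.
Carol ∩ Diego ∩ Hamid ∩ Beatriz ∩ Elena: 09:25-09:30, 10:30-10:55, 11:10-12:15.
Those are the intersection windows.
The last common window of at least 50 minutes is 11:10-12:15; a 50-minute meeting can start as late as 11:25 and still end by 12:15.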